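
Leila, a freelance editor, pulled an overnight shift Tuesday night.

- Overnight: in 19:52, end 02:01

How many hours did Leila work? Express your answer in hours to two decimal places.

Overnight: 19:52 → midnight = 4 h 8 min; midnight → 02:01 = 2 h 1 min; span 6 h 9 min

6.15 hours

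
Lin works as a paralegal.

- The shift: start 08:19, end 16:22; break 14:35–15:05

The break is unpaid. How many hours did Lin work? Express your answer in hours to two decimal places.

7.55 hours

The shift: 08:19–16:22 = 8 h 3 min; less 30 min break → 7 h 33 min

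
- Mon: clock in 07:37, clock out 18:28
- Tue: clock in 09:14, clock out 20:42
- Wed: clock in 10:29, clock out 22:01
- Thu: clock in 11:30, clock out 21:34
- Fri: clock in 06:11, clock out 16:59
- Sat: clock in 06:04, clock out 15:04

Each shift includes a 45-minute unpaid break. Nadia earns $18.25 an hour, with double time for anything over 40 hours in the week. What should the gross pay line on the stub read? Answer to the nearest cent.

$1431.41

Mon: 07:37–18:28 = 10 h 51 min; less 45 min break → 10 h 6 min
Tue: 09:14–20:42 = 11 h 28 min; less 45 min break → 10 h 43 min
Wed: 10:29–22:01 = 11 h 32 min; less 45 min break → 10 h 47 min
Thu: 11:30–21:34 = 10 h 4 min; less 45 min break → 9 h 19 min
Fri: 06:11–16:59 = 10 h 48 min; less 45 min break → 10 h 3 min
Sat: 06:04–15:04 = 9 h 0 min; less 45 min break → 8 h 15 min
Total worked: 59 h 13 min = 3553 min.
Regular 40 h 0 min = 2400 min at $18.25/h; overtime 19 h 13 min = 1153 min at $36.50/h.
Pay = (2400 × $18.25 + 1153 × $36.50) ÷ 60 = $1431.41.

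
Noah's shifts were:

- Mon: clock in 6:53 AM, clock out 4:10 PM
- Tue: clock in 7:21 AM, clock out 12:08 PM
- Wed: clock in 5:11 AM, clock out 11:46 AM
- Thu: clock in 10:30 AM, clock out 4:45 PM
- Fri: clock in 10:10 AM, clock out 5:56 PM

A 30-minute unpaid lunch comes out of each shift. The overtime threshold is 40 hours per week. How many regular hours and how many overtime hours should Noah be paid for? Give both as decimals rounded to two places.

Regular 32.17 hours, overtime 0.00 hours

Mon: 6:53 AM–4:10 PM = 9 h 17 min; less 30 min break → 8 h 47 min
Tue: 7:21 AM–12:08 PM = 4 h 47 min; less 30 min break → 4 h 17 min
Wed: 5:11 AM–11:46 AM = 6 h 35 min; less 30 min break → 6 h 5 min
Thu: 10:30 AM–4:45 PM = 6 h 15 min; less 30 min break → 5 h 45 min
Fri: 10:10 AM–5:56 PM = 7 h 46 min; less 30 min break → 7 h 16 min
Total worked: 32 h 10 min = 32.17 h.
Threshold 40 h → overtime 0 h 0 min, regular 32 h 10 min.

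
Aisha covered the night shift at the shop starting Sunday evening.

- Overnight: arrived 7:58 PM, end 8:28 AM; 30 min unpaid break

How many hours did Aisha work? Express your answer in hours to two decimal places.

Overnight: 7:58 PM → midnight = 4 h 2 min; midnight → 8:28 AM = 8 h 28 min; span 12 h 30 min; less 30 min break → 12 h 0 min

12.00 hours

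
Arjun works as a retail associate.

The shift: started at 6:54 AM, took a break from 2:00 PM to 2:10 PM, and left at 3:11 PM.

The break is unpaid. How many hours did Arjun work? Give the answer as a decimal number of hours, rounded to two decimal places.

The shift: 6:54 AM–3:11 PM = 8 h 17 min; less 10 min break → 8 h 7 min

8.12 hours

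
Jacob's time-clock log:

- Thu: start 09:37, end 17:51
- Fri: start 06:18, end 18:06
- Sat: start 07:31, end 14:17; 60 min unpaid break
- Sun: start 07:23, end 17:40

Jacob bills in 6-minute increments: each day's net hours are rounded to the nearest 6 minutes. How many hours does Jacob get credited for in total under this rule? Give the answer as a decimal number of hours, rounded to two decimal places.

36.10 hours

Thu: 09:37–17:51 = 8 h 14 min → rounds to 8 h 12 min
Fri: 06:18–18:06 = 11 h 48 min → rounds to 11 h 48 min
Sat: 07:31–14:17 = 6 h 46 min − 60 min = 5 h 46 min → rounds to 5 h 48 min
Sun: 07:23–17:40 = 10 h 17 min → rounds to 10 h 18 min
Total credited: 36 h 6 min.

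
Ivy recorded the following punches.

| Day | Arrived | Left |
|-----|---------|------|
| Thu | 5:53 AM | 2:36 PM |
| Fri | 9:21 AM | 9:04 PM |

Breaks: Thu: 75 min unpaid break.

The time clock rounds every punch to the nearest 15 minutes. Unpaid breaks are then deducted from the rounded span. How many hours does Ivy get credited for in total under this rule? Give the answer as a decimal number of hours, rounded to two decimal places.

Thu: in 5:53 AM→6:00 AM, out 2:36 PM→2:30 PM; 8 h 30 min − 75 min = 7 h 15 min
Fri: in 9:21 AM→9:15 AM, out 9:04 PM→9:00 PM; 11 h 45 min
Total credited: 19 h 0 min.

19.00 hours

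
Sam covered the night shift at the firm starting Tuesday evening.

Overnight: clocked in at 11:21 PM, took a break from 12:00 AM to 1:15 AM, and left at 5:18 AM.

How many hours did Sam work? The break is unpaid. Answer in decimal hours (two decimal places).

Overnight: 11:21 PM → midnight = 0 h 39 min; midnight → 5:18 AM = 5 h 18 min; span 5 h 57 min; less 75 min break → 4 h 42 min

4.70 hours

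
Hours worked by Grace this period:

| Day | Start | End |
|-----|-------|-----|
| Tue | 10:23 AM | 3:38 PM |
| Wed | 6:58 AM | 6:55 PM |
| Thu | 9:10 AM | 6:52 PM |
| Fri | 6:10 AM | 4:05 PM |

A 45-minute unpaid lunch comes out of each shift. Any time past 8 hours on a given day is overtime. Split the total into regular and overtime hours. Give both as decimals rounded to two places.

Tue: 10:23 AM–3:38 PM = 5 h 15 min; less 45 min break → 4 h 30 min
Wed: 6:58 AM–6:55 PM = 11 h 57 min; less 45 min break → 11 h 12 min
Thu: 9:10 AM–6:52 PM = 9 h 42 min; less 45 min break → 8 h 57 min
Fri: 6:10 AM–4:05 PM = 9 h 55 min; less 45 min break → 9 h 10 min
Tue reg 4 h 30 min / OT 0 h 0 min; Wed reg 8 h 0 min / OT 3 h 12 min; Thu reg 8 h 0 min / OT 0 h 57 min; Fri reg 8 h 0 min / OT 1 h 10 min.
Totals: regular 28 h 30 min, overtime 5 h 19 min.

Regular 28.50 hours, overtime 5.32 hours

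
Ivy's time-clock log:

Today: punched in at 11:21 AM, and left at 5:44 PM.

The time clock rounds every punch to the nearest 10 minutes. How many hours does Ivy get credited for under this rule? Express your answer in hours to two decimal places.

Today: in 11:21 AM→11:20 AM, out 5:44 PM→5:40 PM; 6 h 20 min

6.33 hours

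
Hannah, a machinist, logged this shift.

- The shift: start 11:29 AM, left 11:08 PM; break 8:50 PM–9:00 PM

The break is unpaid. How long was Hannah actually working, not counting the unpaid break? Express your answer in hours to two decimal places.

The shift: 11:29 AM–11:08 PM = 11 h 39 min; less 10 min break → 11 h 29 min

11.48 hours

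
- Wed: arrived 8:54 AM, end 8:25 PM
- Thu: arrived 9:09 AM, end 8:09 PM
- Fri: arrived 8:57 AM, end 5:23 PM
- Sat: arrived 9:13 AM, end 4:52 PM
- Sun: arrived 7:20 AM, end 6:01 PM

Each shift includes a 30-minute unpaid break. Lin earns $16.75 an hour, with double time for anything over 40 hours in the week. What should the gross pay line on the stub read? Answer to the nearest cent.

Wed: 8:54 AM–8:25 PM = 11 h 31 min; less 30 min break → 11 h 1 min
Thu: 9:09 AM–8:09 PM = 11 h 0 min; less 30 min break → 10 h 30 min
Fri: 8:57 AM–5:23 PM = 8 h 26 min; less 30 min break → 7 h 56 min
Sat: 9:13 AM–4:52 PM = 7 h 39 min; less 30 min break → 7 h 9 min
Sun: 7:20 AM–6:01 PM = 10 h 41 min; less 30 min break → 10 h 11 min
Total worked: 46 h 47 min = 2807 min.
Regular 40 h 0 min = 2400 min at $16.75/h; overtime 6 h 47 min = 407 min at $33.50/h.
Pay = (2400 × $16.75 + 407 × $33.50) ÷ 60 = $897.24.

$897.24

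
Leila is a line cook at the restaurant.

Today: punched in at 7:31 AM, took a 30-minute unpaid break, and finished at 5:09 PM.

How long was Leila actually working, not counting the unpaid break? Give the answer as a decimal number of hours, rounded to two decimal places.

9.13 hours

Today: 7:31 AM–5:09 PM = 9 h 38 min; less 30 min break → 9 h 8 min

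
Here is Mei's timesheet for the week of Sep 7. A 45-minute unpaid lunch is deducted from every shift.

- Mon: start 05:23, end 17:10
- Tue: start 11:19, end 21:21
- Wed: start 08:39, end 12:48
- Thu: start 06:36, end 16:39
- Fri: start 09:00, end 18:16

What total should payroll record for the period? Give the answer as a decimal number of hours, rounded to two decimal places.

Mon: 05:23–17:10 = 11 h 47 min; less 45 min break → 11 h 2 min
Tue: 11:19–21:21 = 10 h 2 min; less 45 min break → 9 h 17 min
Wed: 08:39–12:48 = 4 h 9 min; less 45 min break → 3 h 24 min
Thu: 06:36–16:39 = 10 h 3 min; less 45 min break → 9 h 18 min
Fri: 09:00–18:16 = 9 h 16 min; less 45 min break → 8 h 31 min
Total: 11 h 2 min + 9 h 17 min + 3 h 24 min + 9 h 18 min + 8 h 31 min = 41 h 32 min.

41.53 hours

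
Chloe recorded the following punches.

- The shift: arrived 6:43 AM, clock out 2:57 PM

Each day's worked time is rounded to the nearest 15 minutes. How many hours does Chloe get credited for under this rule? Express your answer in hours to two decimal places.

8.25 hours

The shift: 6:43 AM–2:57 PM = 8 h 14 min → rounds to 8 h 15 min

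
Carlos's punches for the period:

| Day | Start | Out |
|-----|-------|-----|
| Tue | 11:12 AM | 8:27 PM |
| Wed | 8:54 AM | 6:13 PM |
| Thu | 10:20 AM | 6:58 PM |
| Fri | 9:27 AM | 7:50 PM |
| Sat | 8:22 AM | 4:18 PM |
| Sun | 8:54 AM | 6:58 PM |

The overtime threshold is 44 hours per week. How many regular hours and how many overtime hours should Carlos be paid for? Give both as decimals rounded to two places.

Tue: 11:12 AM–8:27 PM = 9 h 15 min
Wed: 8:54 AM–6:13 PM = 9 h 19 min
Thu: 10:20 AM–6:58 PM = 8 h 38 min
Fri: 9:27 AM–7:50 PM = 10 h 23 min
Sat: 8:22 AM–4:18 PM = 7 h 56 min
Sun: 8:54 AM–6:58 PM = 10 h 4 min
Total worked: 55 h 35 min = 55.58 h.
Threshold 44 h → overtime 11 h 35 min, regular 44 h 0 min.

Regular 44.00 hours, overtime 11.58 hours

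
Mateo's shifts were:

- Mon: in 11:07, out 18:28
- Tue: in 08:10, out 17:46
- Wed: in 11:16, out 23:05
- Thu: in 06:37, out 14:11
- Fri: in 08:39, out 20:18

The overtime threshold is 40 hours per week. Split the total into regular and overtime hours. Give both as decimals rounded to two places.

Regular 40.00 hours, overtime 7.98 hours

Mon: 11:07–18:28 = 7 h 21 min
Tue: 08:10–17:46 = 9 h 36 min
Wed: 11:16–23:05 = 11 h 49 min
Thu: 06:37–14:11 = 7 h 34 min
Fri: 08:39–20:18 = 11 h 39 min
Total worked: 47 h 59 min = 47.98 h.
Threshold 40 h → overtime 7 h 59 min, regular 40 h 0 min.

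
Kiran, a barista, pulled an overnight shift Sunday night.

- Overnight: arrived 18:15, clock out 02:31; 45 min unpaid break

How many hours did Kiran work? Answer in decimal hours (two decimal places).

Overnight: 18:15 → midnight = 5 h 45 min; midnight → 02:31 = 2 h 31 min; span 8 h 16 min; less 45 min break → 7 h 31 min

7.52 hours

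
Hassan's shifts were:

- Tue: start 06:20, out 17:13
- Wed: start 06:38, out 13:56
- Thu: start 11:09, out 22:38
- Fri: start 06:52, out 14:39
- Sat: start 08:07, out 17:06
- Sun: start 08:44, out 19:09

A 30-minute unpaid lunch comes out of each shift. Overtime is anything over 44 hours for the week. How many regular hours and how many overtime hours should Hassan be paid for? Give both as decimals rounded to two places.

Tue: 06:20–17:13 = 10 h 53 min; less 30 min break → 10 h 23 min
Wed: 06:38–13:56 = 7 h 18 min; less 30 min break → 6 h 48 min
Thu: 11:09–22:38 = 11 h 29 min; less 30 min break → 10 h 59 min
Fri: 06:52–14:39 = 7 h 47 min; less 30 min break → 7 h 17 min
Sat: 08:07–17:06 = 8 h 59 min; less 30 min break → 8 h 29 min
Sun: 08:44–19:09 = 10 h 25 min; less 30 min break → 9 h 55 min
Total worked: 53 h 51 min = 53.85 h.
Threshold 44 h → overtime 9 h 51 min, regular 44 h 0 min.

Regular 44.00 hours, overtime 9.85 hours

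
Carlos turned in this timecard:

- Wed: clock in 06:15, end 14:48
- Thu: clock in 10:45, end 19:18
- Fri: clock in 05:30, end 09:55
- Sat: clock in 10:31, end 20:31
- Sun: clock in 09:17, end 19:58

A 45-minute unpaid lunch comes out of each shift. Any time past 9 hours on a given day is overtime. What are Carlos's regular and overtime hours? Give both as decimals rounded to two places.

Wed: 06:15–14:48 = 8 h 33 min; less 45 min break → 7 h 48 min
Thu: 10:45–19:18 = 8 h 33 min; less 45 min break → 7 h 48 min
Fri: 05:30–09:55 = 4 h 25 min; less 45 min break → 3 h 40 min
Sat: 10:31–20:31 = 10 h 0 min; less 45 min break → 9 h 15 min
Sun: 09:17–19:58 = 10 h 41 min; less 45 min break → 9 h 56 min
Wed reg 7 h 48 min / OT 0 h 0 min; Thu reg 7 h 48 min / OT 0 h 0 min; Fri reg 3 h 40 min / OT 0 h 0 min; Sat reg 9 h 0 min / OT 0 h 15 min; Sun reg 9 h 0 min / OT 0 h 56 min.
Totals: regular 37 h 16 min, overtime 1 h 11 min.

Regular 37.27 hours, overtime 1.18 hours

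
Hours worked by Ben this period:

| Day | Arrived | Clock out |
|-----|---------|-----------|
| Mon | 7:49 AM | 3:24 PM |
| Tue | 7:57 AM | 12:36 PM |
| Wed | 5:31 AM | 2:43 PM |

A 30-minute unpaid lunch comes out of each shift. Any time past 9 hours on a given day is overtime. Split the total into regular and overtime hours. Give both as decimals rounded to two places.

Mon: 7:49 AM–3:24 PM = 7 h 35 min; less 30 min break → 7 h 5 min
Tue: 7:57 AM–12:36 PM = 4 h 39 min; less 30 min break → 4 h 9 min
Wed: 5:31 AM–2:43 PM = 9 h 12 min; less 30 min break → 8 h 42 min
Mon reg 7 h 5 min / OT 0 h 0 min; Tue reg 4 h 9 min / OT 0 h 0 min; Wed reg 8 h 42 min / OT 0 h 0 min.
Totals: regular 19 h 56 min, overtime 0 h 0 min.

Regular 19.93 hours, overtime 0.00 hours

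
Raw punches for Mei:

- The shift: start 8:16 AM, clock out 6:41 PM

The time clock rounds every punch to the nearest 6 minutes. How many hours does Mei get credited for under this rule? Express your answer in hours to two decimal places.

10.40 hours

The shift: in 8:16 AM→8:18 AM, out 6:41 PM→6:42 PM; 10 h 24 min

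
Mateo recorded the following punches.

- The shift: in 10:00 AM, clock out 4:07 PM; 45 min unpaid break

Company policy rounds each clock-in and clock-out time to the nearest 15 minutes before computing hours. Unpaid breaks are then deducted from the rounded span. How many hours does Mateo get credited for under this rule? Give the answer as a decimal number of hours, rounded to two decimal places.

5.25 hours

The shift: in 10:00 AM→10:00 AM, out 4:07 PM→4:00 PM; 6 h 0 min − 45 min = 5 h 15 min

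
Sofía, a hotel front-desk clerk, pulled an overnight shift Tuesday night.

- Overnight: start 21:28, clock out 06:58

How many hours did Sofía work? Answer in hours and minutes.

9 h 30 min

Overnight: 21:28 → midnight = 2 h 32 min; midnight → 06:58 = 6 h 58 min; span 9 h 30 min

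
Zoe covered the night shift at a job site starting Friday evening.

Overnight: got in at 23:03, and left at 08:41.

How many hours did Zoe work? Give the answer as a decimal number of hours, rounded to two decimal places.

Overnight: 23:03 → midnight = 0 h 57 min; midnight → 08:41 = 8 h 41 min; span 9 h 38 min

9.63 hours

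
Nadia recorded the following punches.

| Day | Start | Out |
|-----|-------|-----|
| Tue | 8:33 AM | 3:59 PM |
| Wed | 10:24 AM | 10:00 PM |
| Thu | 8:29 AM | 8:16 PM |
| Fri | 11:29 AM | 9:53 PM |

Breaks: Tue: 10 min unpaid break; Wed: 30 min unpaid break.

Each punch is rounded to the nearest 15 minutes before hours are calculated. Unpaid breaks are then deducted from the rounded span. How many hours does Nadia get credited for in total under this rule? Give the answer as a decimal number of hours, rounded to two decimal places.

Tue: in 8:33 AM→8:30 AM, out 3:59 PM→4:00 PM; 7 h 30 min − 10 min = 7 h 20 min
Wed: in 10:24 AM→10:30 AM, out 10:00 PM→10:00 PM; 11 h 30 min − 30 min = 11 h 0 min
Thu: in 8:29 AM→8:30 AM, out 8:16 PM→8:15 PM; 11 h 45 min
Fri: in 11:29 AM→11:30 AM, out 9:53 PM→10:00 PM; 10 h 30 min
Total credited: 40 h 35 min.

40.58 hours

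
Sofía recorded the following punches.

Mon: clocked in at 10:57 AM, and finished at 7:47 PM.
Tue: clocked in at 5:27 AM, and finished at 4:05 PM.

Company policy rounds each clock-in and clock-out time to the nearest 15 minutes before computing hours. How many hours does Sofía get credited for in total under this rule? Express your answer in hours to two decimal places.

Mon: in 10:57 AM→11:00 AM, out 7:47 PM→7:45 PM; 8 h 45 min
Tue: in 5:27 AM→5:30 AM, out 4:05 PM→4:00 PM; 10 h 30 min
Total credited: 19 h 15 min.

19.25 hours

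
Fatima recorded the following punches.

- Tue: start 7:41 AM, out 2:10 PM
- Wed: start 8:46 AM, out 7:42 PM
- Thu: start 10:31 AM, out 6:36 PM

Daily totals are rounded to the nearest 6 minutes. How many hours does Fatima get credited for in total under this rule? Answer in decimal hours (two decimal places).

25.50 hours

Tue: 7:41 AM–2:10 PM = 6 h 29 min → rounds to 6 h 30 min
Wed: 8:46 AM–7:42 PM = 10 h 56 min → rounds to 10 h 54 min
Thu: 10:31 AM–6:36 PM = 8 h 5 min → rounds to 8 h 6 min
Total credited: 25 h 30 min.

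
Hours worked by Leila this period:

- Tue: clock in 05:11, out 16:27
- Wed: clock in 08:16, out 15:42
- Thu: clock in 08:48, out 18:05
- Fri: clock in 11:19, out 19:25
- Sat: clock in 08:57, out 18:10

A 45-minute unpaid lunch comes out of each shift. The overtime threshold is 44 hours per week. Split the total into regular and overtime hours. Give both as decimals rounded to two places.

Regular 41.55 hours, overtime 0.00 hours

Tue: 05:11–16:27 = 11 h 16 min; less 45 min break → 10 h 31 min
Wed: 08:16–15:42 = 7 h 26 min; less 45 min break → 6 h 41 min
Thu: 08:48–18:05 = 9 h 17 min; less 45 min break → 8 h 32 min
Fri: 11:19–19:25 = 8 h 6 min; less 45 min break → 7 h 21 min
Sat: 08:57–18:10 = 9 h 13 min; less 45 min break → 8 h 28 min
Total worked: 41 h 33 min = 41.55 h.
Threshold 44 h → overtime 0 h 0 min, regular 41 h 33 min.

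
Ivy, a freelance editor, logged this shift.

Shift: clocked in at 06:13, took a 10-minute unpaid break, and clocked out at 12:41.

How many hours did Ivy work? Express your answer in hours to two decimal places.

6.30 hours

Shift: 06:13–12:41 = 6 h 28 min; less 10 min break → 6 h 18 min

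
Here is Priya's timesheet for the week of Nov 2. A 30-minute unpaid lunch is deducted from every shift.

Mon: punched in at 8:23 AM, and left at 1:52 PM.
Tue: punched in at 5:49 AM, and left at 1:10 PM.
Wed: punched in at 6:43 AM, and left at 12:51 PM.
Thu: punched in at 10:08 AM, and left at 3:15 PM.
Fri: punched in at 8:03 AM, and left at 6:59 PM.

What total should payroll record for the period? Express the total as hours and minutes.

Mon: 8:23 AM–1:52 PM = 5 h 29 min; less 30 min break → 4 h 59 min
Tue: 5:49 AM–1:10 PM = 7 h 21 min; less 30 min break → 6 h 51 min
Wed: 6:43 AM–12:51 PM = 6 h 8 min; less 30 min break → 5 h 38 min
Thu: 10:08 AM–3:15 PM = 5 h 7 min; less 30 min break → 4 h 37 min
Fri: 8:03 AM–6:59 PM = 10 h 56 min; less 30 min break → 10 h 26 min
Total: 4 h 59 min + 6 h 51 min + 5 h 38 min + 4 h 37 min + 10 h 26 min = 32 h 31 min.

32 h 31 min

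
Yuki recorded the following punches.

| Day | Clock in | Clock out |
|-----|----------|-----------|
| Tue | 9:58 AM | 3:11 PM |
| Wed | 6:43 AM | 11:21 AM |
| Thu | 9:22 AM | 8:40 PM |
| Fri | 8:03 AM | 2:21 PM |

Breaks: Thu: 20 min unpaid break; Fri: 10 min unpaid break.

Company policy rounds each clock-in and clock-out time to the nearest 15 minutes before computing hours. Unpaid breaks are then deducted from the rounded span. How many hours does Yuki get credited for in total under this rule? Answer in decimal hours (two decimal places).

Tue: in 9:58 AM→10:00 AM, out 3:11 PM→3:15 PM; 5 h 15 min
Wed: in 6:43 AM→6:45 AM, out 11:21 AM→11:15 AM; 4 h 30 min
Thu: in 9:22 AM→9:15 AM, out 8:40 PM→8:45 PM; 11 h 30 min − 20 min = 11 h 10 min
Fri: in 8:03 AM→8:00 AM, out 2:21 PM→2:15 PM; 6 h 15 min − 10 min = 6 h 5 min
Total credited: 27 h 0 min.

27.00 hours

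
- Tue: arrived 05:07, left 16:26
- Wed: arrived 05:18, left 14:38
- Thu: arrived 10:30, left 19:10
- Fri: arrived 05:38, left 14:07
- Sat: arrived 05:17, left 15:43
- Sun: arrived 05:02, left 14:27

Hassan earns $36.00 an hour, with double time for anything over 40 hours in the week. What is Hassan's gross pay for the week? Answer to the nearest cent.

Tue: 05:07–16:26 = 11 h 19 min
Wed: 05:18–14:38 = 9 h 20 min
Thu: 10:30–19:10 = 8 h 40 min
Fri: 05:38–14:07 = 8 h 29 min
Sat: 05:17–15:43 = 10 h 26 min
Sun: 05:02–14:27 = 9 h 25 min
Total worked: 57 h 39 min = 3459 min.
Regular 40 h 0 min = 2400 min at $36.00/h; overtime 17 h 39 min = 1059 min at $72.00/h.
Pay = (2400 × $36.00 + 1059 × $72.00) ÷ 60 = $2710.80.

$2710.80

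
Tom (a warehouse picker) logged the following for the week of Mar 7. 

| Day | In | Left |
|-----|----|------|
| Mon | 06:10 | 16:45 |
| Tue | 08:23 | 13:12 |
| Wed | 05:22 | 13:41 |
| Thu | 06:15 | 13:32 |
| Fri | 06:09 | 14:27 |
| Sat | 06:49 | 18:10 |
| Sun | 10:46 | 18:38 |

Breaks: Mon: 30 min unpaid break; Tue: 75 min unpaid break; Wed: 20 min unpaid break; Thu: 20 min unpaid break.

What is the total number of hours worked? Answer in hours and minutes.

56 h 6 min

Mon: 06:10–16:45 = 10 h 35 min; less 30 min break → 10 h 5 min
Tue: 08:23–13:12 = 4 h 49 min; less 75 min break → 3 h 34 min
Wed: 05:22–13:41 = 8 h 19 min; less 20 min break → 7 h 59 min
Thu: 06:15–13:32 = 7 h 17 min; less 20 min break → 6 h 57 min
Fri: 06:09–14:27 = 8 h 18 min
Sat: 06:49–18:10 = 11 h 21 min
Sun: 10:46–18:38 = 7 h 52 min
Total: 10 h 5 min + 3 h 34 min + 7 h 59 min + 6 h 57 min + 8 h 18 min + 11 h 21 min + 7 h 52 min = 56 h 6 min.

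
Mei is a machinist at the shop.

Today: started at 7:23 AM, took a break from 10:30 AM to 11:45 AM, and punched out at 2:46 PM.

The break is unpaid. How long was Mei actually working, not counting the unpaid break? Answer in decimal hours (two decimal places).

Today: 7:23 AM–2:46 PM = 7 h 23 min; less 75 min break → 6 h 8 min

6.13 hours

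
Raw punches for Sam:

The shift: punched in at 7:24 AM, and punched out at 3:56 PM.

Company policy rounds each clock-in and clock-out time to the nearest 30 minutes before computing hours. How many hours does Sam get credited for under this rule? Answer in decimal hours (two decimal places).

8.50 hours

The shift: in 7:24 AM→7:30 AM, out 3:56 PM→4:00 PM; 8 h 30 min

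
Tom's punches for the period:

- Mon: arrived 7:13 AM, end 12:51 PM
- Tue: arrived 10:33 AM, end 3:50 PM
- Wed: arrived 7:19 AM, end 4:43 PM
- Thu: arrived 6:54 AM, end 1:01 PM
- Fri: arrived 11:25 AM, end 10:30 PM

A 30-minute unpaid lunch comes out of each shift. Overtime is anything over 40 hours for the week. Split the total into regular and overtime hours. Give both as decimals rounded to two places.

Mon: 7:13 AM–12:51 PM = 5 h 38 min; less 30 min break → 5 h 8 min
Tue: 10:33 AM–3:50 PM = 5 h 17 min; less 30 min break → 4 h 47 min
Wed: 7:19 AM–4:43 PM = 9 h 24 min; less 30 min break → 8 h 54 min
Thu: 6:54 AM–1:01 PM = 6 h 7 min; less 30 min break → 5 h 37 min
Fri: 11:25 AM–10:30 PM = 11 h 5 min; less 30 min break → 10 h 35 min
Total worked: 35 h 1 min = 35.02 h.
Threshold 40 h → overtime 0 h 0 min, regular 35 h 1 min.

Regular 35.02 hours, overtime 0.00 hours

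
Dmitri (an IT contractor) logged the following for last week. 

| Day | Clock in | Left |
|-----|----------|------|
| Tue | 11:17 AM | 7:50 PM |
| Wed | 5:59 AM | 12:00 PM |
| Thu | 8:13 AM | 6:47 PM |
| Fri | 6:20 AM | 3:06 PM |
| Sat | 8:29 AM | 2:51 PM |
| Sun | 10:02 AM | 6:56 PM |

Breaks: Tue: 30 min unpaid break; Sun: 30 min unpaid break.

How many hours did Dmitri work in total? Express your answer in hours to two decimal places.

Tue: 11:17 AM–7:50 PM = 8 h 33 min; less 30 min break → 8 h 3 min
Wed: 5:59 AM–12:00 PM = 6 h 1 min
Thu: 8:13 AM–6:47 PM = 10 h 34 min
Fri: 6:20 AM–3:06 PM = 8 h 46 min
Sat: 8:29 AM–2:51 PM = 6 h 22 min
Sun: 10:02 AM–6:56 PM = 8 h 54 min; less 30 min break → 8 h 24 min
Total: 8 h 3 min + 6 h 1 min + 10 h 34 min + 8 h 46 min + 6 h 22 min + 8 h 24 min = 48 h 10 min.

48.17 hours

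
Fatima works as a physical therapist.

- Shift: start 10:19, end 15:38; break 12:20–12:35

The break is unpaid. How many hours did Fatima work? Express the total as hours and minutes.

Shift: 10:19–15:38 = 5 h 19 min; less 15 min break → 5 h 4 min

5 h 4 min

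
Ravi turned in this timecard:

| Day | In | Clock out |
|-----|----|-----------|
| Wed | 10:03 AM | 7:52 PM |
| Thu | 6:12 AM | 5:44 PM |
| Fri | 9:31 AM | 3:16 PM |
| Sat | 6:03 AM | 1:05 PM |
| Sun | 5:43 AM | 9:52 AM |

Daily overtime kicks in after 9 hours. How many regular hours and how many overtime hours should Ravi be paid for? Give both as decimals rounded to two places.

Regular 34.93 hours, overtime 3.35 hours

Wed: 10:03 AM–7:52 PM = 9 h 49 min
Thu: 6:12 AM–5:44 PM = 11 h 32 min
Fri: 9:31 AM–3:16 PM = 5 h 45 min
Sat: 6:03 AM–1:05 PM = 7 h 2 min
Sun: 5:43 AM–9:52 AM = 4 h 9 min
Wed reg 9 h 0 min / OT 0 h 49 min; Thu reg 9 h 0 min / OT 2 h 32 min; Fri reg 5 h 45 min / OT 0 h 0 min; Sat reg 7 h 2 min / OT 0 h 0 min; Sun reg 4 h 9 min / OT 0 h 0 min.
Totals: regular 34 h 56 min, overtime 3 h 21 min.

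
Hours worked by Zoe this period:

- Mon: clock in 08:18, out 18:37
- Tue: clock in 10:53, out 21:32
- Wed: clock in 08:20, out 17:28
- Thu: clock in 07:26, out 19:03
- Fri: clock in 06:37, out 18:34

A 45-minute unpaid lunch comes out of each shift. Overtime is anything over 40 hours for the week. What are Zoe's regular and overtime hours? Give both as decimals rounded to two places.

Mon: 08:18–18:37 = 10 h 19 min; less 45 min break → 9 h 34 min
Tue: 10:53–21:32 = 10 h 39 min; less 45 min break → 9 h 54 min
Wed: 08:20–17:28 = 9 h 8 min; less 45 min break → 8 h 23 min
Thu: 07:26–19:03 = 11 h 37 min; less 45 min break → 10 h 52 min
Fri: 06:37–18:34 = 11 h 57 min; less 45 min break → 11 h 12 min
Total worked: 49 h 55 min = 49.92 h.
Threshold 40 h → overtime 9 h 55 min, regular 40 h 0 min.

Regular 40.00 hours, overtime 9.92 hours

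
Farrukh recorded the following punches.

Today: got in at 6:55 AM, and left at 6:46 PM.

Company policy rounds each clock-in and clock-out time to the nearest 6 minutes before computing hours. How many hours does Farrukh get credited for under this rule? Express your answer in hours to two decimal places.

Today: in 6:55 AM→6:54 AM, out 6:46 PM→6:48 PM; 11 h 54 min

11.90 hours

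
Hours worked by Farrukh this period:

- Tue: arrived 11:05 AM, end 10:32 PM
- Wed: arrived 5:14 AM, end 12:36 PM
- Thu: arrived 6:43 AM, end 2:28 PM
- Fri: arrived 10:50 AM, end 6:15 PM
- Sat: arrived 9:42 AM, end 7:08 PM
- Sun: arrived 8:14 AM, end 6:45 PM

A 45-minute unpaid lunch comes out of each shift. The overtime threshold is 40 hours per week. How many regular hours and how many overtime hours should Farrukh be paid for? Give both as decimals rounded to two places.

Tue: 11:05 AM–10:32 PM = 11 h 27 min; less 45 min break → 10 h 42 min
Wed: 5:14 AM–12:36 PM = 7 h 22 min; less 45 min break → 6 h 37 min
Thu: 6:43 AM–2:28 PM = 7 h 45 min; less 45 min break → 7 h 0 min
Fri: 10:50 AM–6:15 PM = 7 h 25 min; less 45 min break → 6 h 40 min
Sat: 9:42 AM–7:08 PM = 9 h 26 min; less 45 min break → 8 h 41 min
Sun: 8:14 AM–6:45 PM = 10 h 31 min; less 45 min break → 9 h 46 min
Total worked: 49 h 26 min = 49.43 h.
Threshold 40 h → overtime 9 h 26 min, regular 40 h 0 min.

Regular 40.00 hours, overtime 9.43 hours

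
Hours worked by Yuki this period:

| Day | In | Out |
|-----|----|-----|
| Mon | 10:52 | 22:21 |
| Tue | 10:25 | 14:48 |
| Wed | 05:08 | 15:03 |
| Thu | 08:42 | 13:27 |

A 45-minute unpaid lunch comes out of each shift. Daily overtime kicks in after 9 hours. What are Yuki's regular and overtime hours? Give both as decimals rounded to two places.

Regular 25.63 hours, overtime 1.90 hours

Mon: 10:52–22:21 = 11 h 29 min; less 45 min break → 10 h 44 min
Tue: 10:25–14:48 = 4 h 23 min; less 45 min break → 3 h 38 min
Wed: 05:08–15:03 = 9 h 55 min; less 45 min break → 9 h 10 min
Thu: 08:42–13:27 = 4 h 45 min; less 45 min break → 4 h 0 min
Mon reg 9 h 0 min / OT 1 h 44 min; Tue reg 3 h 38 min / OT 0 h 0 min; Wed reg 9 h 0 min / OT 0 h 10 min; Thu reg 4 h 0 min / OT 0 h 0 min.
Totals: regular 25 h 38 min, overtime 1 h 54 min.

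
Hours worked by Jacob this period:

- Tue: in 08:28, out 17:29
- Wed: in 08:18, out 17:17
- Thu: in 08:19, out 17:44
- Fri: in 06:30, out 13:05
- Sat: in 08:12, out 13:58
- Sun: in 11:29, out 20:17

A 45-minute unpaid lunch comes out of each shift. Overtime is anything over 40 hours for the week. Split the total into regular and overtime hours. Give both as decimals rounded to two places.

Regular 40.00 hours, overtime 4.07 hours

Tue: 08:28–17:29 = 9 h 1 min; less 45 min break → 8 h 16 min
Wed: 08:18–17:17 = 8 h 59 min; less 45 min break → 8 h 14 min
Thu: 08:19–17:44 = 9 h 25 min; less 45 min break → 8 h 40 min
Fri: 06:30–13:05 = 6 h 35 min; less 45 min break → 5 h 50 min
Sat: 08:12–13:58 = 5 h 46 min; less 45 min break → 5 h 1 min
Sun: 11:29–20:17 = 8 h 48 min; less 45 min break → 8 h 3 min
Total worked: 44 h 4 min = 44.07 h.
Threshold 40 h → overtime 4 h 4 min, regular 40 h 0 min.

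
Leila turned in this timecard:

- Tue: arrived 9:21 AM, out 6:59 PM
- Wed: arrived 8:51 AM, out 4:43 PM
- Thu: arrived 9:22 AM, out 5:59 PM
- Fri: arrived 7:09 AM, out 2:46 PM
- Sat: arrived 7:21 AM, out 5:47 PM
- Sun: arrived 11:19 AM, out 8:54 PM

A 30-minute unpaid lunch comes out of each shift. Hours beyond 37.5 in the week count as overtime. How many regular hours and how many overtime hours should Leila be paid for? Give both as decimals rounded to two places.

Regular 37.50 hours, overtime 13.25 hours

Tue: 9:21 AM–6:59 PM = 9 h 38 min; less 30 min break → 9 h 8 min
Wed: 8:51 AM–4:43 PM = 7 h 52 min; less 30 min break → 7 h 22 min
Thu: 9:22 AM–5:59 PM = 8 h 37 min; less 30 min break → 8 h 7 min
Fri: 7:09 AM–2:46 PM = 7 h 37 min; less 30 min break → 7 h 7 min
Sat: 7:21 AM–5:47 PM = 10 h 26 min; less 30 min break → 9 h 56 min
Sun: 11:19 AM–8:54 PM = 9 h 35 min; less 30 min break → 9 h 5 min
Total worked: 50 h 45 min = 50.75 h.
Threshold 37.5 h → overtime 13 h 15 min, regular 37 h 30 min.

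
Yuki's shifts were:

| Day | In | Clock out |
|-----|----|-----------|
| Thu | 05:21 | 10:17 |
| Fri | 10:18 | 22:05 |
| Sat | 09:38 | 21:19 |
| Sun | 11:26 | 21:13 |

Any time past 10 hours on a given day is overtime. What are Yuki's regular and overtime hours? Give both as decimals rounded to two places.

Regular 34.72 hours, overtime 3.47 hours

Thu: 05:21–10:17 = 4 h 56 min
Fri: 10:18–22:05 = 11 h 47 min
Sat: 09:38–21:19 = 11 h 41 min
Sun: 11:26–21:13 = 9 h 47 min
Thu reg 4 h 56 min / OT 0 h 0 min; Fri reg 10 h 0 min / OT 1 h 47 min; Sat reg 10 h 0 min / OT 1 h 41 min; Sun reg 9 h 47 min / OT 0 h 0 min.
Totals: regular 34 h 43 min, overtime 3 h 28 min.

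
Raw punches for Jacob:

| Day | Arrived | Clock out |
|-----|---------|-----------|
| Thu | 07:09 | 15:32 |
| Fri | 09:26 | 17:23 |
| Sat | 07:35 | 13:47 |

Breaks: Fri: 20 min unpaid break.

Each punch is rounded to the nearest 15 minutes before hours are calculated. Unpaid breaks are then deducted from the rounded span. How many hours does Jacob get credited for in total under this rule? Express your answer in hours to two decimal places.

22.17 hours

Thu: in 07:09→07:15, out 15:32→15:30; 8 h 15 min
Fri: in 09:26→09:30, out 17:23→17:30; 8 h 0 min − 20 min = 7 h 40 min
Sat: in 07:35→07:30, out 13:47→13:45; 6 h 15 min
Total credited: 22 h 10 min.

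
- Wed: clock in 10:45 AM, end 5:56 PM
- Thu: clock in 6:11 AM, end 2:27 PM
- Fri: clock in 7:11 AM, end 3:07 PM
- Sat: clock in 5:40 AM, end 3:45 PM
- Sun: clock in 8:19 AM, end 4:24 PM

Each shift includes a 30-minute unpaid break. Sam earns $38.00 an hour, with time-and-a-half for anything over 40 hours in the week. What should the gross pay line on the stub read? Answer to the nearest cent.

$1483.90

Wed: 10:45 AM–5:56 PM = 7 h 11 min; less 30 min break → 6 h 41 min
Thu: 6:11 AM–2:27 PM = 8 h 16 min; less 30 min break → 7 h 46 min
Fri: 7:11 AM–3:07 PM = 7 h 56 min; less 30 min break → 7 h 26 min
Sat: 5:40 AM–3:45 PM = 10 h 5 min; less 30 min break → 9 h 35 min
Sun: 8:19 AM–4:24 PM = 8 h 5 min; less 30 min break → 7 h 35 min
Total worked: 39 h 3 min = 2343 min.
Regular 39 h 3 min = 2343 min at $38.00/h; overtime 0 h 0 min = 0 min at $57.00/h.
Pay = (2343 × $38.00 + 0 × $57.00) ÷ 60 = $1483.90.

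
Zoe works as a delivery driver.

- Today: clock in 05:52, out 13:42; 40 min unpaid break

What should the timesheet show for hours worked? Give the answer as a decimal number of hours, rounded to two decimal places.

Today: 05:52–13:42 = 7 h 50 min; less 40 min break → 7 h 10 min

7.17 hours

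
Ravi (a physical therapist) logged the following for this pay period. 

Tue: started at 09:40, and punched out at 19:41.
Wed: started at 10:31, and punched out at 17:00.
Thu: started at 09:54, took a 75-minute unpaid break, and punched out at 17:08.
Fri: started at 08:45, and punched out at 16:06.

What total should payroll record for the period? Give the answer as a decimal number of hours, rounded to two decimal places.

Tue: 09:40–19:41 = 10 h 1 min
Wed: 10:31–17:00 = 6 h 29 min
Thu: 09:54–17:08 = 7 h 14 min; less 75 min break → 5 h 59 min
Fri: 08:45–16:06 = 7 h 21 min
Total: 10 h 1 min + 6 h 29 min + 5 h 59 min + 7 h 21 min = 29 h 50 min.

29.83 hours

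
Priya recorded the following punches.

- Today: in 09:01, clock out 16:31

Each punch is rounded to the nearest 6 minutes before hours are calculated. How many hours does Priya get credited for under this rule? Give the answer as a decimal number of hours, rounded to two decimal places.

7.50 hours

Today: in 09:01→09:00, out 16:31→16:30; 7 h 30 min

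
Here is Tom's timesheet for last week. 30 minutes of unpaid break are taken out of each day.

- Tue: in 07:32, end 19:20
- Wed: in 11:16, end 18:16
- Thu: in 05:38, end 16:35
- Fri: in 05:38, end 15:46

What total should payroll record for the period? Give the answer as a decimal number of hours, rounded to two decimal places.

37.88 hours

Tue: 07:32–19:20 = 11 h 48 min; less 30 min break → 11 h 18 min
Wed: 11:16–18:16 = 7 h 0 min; less 30 min break → 6 h 30 min
Thu: 05:38–16:35 = 10 h 57 min; less 30 min break → 10 h 27 min
Fri: 05:38–15:46 = 10 h 8 min; less 30 min break → 9 h 38 min
Total: 11 h 18 min + 6 h 30 min + 10 h 27 min + 9 h 38 min = 37 h 53 min.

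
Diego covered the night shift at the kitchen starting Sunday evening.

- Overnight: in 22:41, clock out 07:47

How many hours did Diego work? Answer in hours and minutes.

9 h 6 min

Overnight: 22:41 → midnight = 1 h 19 min; midnight → 07:47 = 7 h 47 min; span 9 h 6 min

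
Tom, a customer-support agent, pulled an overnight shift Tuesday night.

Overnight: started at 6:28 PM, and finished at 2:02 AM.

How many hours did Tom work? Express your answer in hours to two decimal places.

Overnight: 6:28 PM → midnight = 5 h 32 min; midnight → 2:02 AM = 2 h 2 min; span 7 h 34 min

7.57 hours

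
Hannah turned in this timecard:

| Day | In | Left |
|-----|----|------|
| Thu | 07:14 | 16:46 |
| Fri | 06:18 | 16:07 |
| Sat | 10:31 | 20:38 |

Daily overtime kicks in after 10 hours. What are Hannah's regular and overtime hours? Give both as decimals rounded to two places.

Regular 29.35 hours, overtime 0.12 hours

Thu: 07:14–16:46 = 9 h 32 min
Fri: 06:18–16:07 = 9 h 49 min
Sat: 10:31–20:38 = 10 h 7 min
Thu reg 9 h 32 min / OT 0 h 0 min; Fri reg 9 h 49 min / OT 0 h 0 min; Sat reg 10 h 0 min / OT 0 h 7 min.
Totals: regular 29 h 21 min, overtime 0 h 7 min.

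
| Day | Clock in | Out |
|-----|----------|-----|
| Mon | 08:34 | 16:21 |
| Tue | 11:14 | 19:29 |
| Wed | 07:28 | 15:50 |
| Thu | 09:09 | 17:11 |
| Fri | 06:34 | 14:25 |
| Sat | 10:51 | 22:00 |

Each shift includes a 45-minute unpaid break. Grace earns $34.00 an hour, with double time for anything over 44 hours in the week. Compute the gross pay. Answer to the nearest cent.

Mon: 08:34–16:21 = 7 h 47 min; less 45 min break → 7 h 2 min
Tue: 11:14–19:29 = 8 h 15 min; less 45 min break → 7 h 30 min
Wed: 07:28–15:50 = 8 h 22 min; less 45 min break → 7 h 37 min
Thu: 09:09–17:11 = 8 h 2 min; less 45 min break → 7 h 17 min
Fri: 06:34–14:25 = 7 h 51 min; less 45 min break → 7 h 6 min
Sat: 10:51–22:00 = 11 h 9 min; less 45 min break → 10 h 24 min
Total worked: 46 h 56 min = 2816 min.
Regular 44 h 0 min = 2640 min at $34.00/h; overtime 2 h 56 min = 176 min at $68.00/h.
Pay = (2640 × $34.00 + 176 × $68.00) ÷ 60 = $1695.47.

$1695.47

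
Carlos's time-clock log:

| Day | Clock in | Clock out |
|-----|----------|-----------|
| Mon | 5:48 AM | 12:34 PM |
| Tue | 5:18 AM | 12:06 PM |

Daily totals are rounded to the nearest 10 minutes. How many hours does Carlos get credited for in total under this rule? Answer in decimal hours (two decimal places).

Mon: 5:48 AM–12:34 PM = 6 h 46 min → rounds to 6 h 50 min
Tue: 5:18 AM–12:06 PM = 6 h 48 min → rounds to 6 h 50 min
Total credited: 13 h 40 min.

13.67 hours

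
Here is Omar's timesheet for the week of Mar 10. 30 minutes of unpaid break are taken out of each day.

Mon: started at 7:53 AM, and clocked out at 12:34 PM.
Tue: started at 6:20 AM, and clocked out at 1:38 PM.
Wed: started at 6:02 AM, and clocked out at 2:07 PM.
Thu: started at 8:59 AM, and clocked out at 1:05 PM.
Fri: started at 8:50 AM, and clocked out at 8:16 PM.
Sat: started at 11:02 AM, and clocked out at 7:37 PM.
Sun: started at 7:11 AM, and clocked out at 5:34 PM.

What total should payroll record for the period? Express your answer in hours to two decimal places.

Mon: 7:53 AM–12:34 PM = 4 h 41 min; less 30 min break → 4 h 11 min
Tue: 6:20 AM–1:38 PM = 7 h 18 min; less 30 min break → 6 h 48 min
Wed: 6:02 AM–2:07 PM = 8 h 5 min; less 30 min break → 7 h 35 min
Thu: 8:59 AM–1:05 PM = 4 h 6 min; less 30 min break → 3 h 36 min
Fri: 8:50 AM–8:16 PM = 11 h 26 min; less 30 min break → 10 h 56 min
Sat: 11:02 AM–7:37 PM = 8 h 35 min; less 30 min break → 8 h 5 min
Sun: 7:11 AM–5:34 PM = 10 h 23 min; less 30 min break → 9 h 53 min
Total: 4 h 11 min + 6 h 48 min + 7 h 35 min + 3 h 36 min + 10 h 56 min + 8 h 5 min + 9 h 53 min = 51 h 4 min.

51.07 hours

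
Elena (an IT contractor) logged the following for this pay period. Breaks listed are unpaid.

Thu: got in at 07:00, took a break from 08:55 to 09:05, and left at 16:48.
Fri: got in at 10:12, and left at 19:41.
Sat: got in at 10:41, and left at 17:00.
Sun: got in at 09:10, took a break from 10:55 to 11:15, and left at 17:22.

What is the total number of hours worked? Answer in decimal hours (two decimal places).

33.30 hours

Thu: 07:00–16:48 = 9 h 48 min; less 10 min break → 9 h 38 min
Fri: 10:12–19:41 = 9 h 29 min
Sat: 10:41–17:00 = 6 h 19 min
Sun: 09:10–17:22 = 8 h 12 min; less 20 min break → 7 h 52 min
Total: 9 h 38 min + 9 h 29 min + 6 h 19 min + 7 h 52 min = 33 h 18 min.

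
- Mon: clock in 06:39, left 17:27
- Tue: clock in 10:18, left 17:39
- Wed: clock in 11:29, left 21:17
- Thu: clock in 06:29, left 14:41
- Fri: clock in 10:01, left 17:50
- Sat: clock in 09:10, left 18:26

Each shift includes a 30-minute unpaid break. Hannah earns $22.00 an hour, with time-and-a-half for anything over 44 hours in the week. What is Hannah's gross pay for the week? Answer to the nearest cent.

$1173.70

Mon: 06:39–17:27 = 10 h 48 min; less 30 min break → 10 h 18 min
Tue: 10:18–17:39 = 7 h 21 min; less 30 min break → 6 h 51 min
Wed: 11:29–21:17 = 9 h 48 min; less 30 min break → 9 h 18 min
Thu: 06:29–14:41 = 8 h 12 min; less 30 min break → 7 h 42 min
Fri: 10:01–17:50 = 7 h 49 min; less 30 min break → 7 h 19 min
Sat: 09:10–18:26 = 9 h 16 min; less 30 min break → 8 h 46 min
Total worked: 50 h 14 min = 3014 min.
Regular 44 h 0 min = 2640 min at $22.00/h; overtime 6 h 14 min = 374 min at $33.00/h.
Pay = (2640 × $22.00 + 374 × $33.00) ÷ 60 = $1173.70.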